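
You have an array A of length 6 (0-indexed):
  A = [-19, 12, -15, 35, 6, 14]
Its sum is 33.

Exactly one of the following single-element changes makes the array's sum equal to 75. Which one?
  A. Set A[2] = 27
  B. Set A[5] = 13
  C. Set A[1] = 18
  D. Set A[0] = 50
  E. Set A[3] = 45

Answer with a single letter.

Option A: A[2] -15->27, delta=42, new_sum=33+(42)=75 <-- matches target
Option B: A[5] 14->13, delta=-1, new_sum=33+(-1)=32
Option C: A[1] 12->18, delta=6, new_sum=33+(6)=39
Option D: A[0] -19->50, delta=69, new_sum=33+(69)=102
Option E: A[3] 35->45, delta=10, new_sum=33+(10)=43

Answer: A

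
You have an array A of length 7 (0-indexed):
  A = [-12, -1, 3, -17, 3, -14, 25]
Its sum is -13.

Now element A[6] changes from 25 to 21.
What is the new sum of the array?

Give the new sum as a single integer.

Old value at index 6: 25
New value at index 6: 21
Delta = 21 - 25 = -4
New sum = old_sum + delta = -13 + (-4) = -17

Answer: -17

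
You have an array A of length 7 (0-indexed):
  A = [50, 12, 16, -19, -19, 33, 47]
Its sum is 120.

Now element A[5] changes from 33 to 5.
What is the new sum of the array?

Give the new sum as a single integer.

Old value at index 5: 33
New value at index 5: 5
Delta = 5 - 33 = -28
New sum = old_sum + delta = 120 + (-28) = 92

Answer: 92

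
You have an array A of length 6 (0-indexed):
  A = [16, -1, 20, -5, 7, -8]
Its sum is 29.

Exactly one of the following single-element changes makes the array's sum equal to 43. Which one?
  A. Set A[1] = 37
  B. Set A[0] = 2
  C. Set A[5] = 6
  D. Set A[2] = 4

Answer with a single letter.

Answer: C

Derivation:
Option A: A[1] -1->37, delta=38, new_sum=29+(38)=67
Option B: A[0] 16->2, delta=-14, new_sum=29+(-14)=15
Option C: A[5] -8->6, delta=14, new_sum=29+(14)=43 <-- matches target
Option D: A[2] 20->4, delta=-16, new_sum=29+(-16)=13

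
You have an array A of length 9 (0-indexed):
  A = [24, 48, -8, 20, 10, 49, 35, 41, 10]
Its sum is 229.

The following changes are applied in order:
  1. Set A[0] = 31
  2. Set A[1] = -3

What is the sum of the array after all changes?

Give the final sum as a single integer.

Initial sum: 229
Change 1: A[0] 24 -> 31, delta = 7, sum = 236
Change 2: A[1] 48 -> -3, delta = -51, sum = 185

Answer: 185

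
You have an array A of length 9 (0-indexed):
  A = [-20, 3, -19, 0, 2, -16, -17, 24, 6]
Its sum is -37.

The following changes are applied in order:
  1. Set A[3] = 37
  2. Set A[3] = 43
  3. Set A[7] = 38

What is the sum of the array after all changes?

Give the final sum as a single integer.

Initial sum: -37
Change 1: A[3] 0 -> 37, delta = 37, sum = 0
Change 2: A[3] 37 -> 43, delta = 6, sum = 6
Change 3: A[7] 24 -> 38, delta = 14, sum = 20

Answer: 20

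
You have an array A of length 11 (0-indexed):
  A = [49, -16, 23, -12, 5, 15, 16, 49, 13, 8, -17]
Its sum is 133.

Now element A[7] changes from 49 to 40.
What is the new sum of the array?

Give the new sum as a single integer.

Answer: 124

Derivation:
Old value at index 7: 49
New value at index 7: 40
Delta = 40 - 49 = -9
New sum = old_sum + delta = 133 + (-9) = 124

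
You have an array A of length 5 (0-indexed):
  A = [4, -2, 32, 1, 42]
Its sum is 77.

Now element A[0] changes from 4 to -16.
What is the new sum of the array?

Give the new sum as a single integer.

Answer: 57

Derivation:
Old value at index 0: 4
New value at index 0: -16
Delta = -16 - 4 = -20
New sum = old_sum + delta = 77 + (-20) = 57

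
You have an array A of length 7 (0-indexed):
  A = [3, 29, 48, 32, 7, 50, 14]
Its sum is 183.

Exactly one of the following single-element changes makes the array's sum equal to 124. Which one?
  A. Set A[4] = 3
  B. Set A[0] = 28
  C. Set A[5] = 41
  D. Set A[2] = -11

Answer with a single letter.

Answer: D

Derivation:
Option A: A[4] 7->3, delta=-4, new_sum=183+(-4)=179
Option B: A[0] 3->28, delta=25, new_sum=183+(25)=208
Option C: A[5] 50->41, delta=-9, new_sum=183+(-9)=174
Option D: A[2] 48->-11, delta=-59, new_sum=183+(-59)=124 <-- matches target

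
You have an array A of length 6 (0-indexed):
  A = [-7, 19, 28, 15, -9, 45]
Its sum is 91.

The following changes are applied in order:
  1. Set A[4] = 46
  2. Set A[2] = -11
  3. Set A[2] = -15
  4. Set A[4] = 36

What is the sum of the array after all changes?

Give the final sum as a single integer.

Initial sum: 91
Change 1: A[4] -9 -> 46, delta = 55, sum = 146
Change 2: A[2] 28 -> -11, delta = -39, sum = 107
Change 3: A[2] -11 -> -15, delta = -4, sum = 103
Change 4: A[4] 46 -> 36, delta = -10, sum = 93

Answer: 93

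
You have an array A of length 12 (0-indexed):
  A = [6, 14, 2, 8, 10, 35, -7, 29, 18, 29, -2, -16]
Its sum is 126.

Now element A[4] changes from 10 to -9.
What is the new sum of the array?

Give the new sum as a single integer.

Answer: 107

Derivation:
Old value at index 4: 10
New value at index 4: -9
Delta = -9 - 10 = -19
New sum = old_sum + delta = 126 + (-19) = 107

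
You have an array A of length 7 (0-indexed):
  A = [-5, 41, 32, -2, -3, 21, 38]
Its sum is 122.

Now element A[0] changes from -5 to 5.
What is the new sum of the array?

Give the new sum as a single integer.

Answer: 132

Derivation:
Old value at index 0: -5
New value at index 0: 5
Delta = 5 - -5 = 10
New sum = old_sum + delta = 122 + (10) = 132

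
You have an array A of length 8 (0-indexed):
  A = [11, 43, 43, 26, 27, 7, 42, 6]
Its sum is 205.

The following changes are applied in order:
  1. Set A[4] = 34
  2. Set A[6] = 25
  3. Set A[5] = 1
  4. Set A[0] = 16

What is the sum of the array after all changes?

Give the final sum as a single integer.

Initial sum: 205
Change 1: A[4] 27 -> 34, delta = 7, sum = 212
Change 2: A[6] 42 -> 25, delta = -17, sum = 195
Change 3: A[5] 7 -> 1, delta = -6, sum = 189
Change 4: A[0] 11 -> 16, delta = 5, sum = 194

Answer: 194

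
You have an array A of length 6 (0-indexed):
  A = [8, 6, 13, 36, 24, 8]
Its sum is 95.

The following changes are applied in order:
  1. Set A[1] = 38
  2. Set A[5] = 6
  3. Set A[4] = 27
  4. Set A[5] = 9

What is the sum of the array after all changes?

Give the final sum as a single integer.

Initial sum: 95
Change 1: A[1] 6 -> 38, delta = 32, sum = 127
Change 2: A[5] 8 -> 6, delta = -2, sum = 125
Change 3: A[4] 24 -> 27, delta = 3, sum = 128
Change 4: A[5] 6 -> 9, delta = 3, sum = 131

Answer: 131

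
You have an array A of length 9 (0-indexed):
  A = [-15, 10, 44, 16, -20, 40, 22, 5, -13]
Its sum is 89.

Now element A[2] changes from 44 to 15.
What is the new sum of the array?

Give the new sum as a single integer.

Answer: 60

Derivation:
Old value at index 2: 44
New value at index 2: 15
Delta = 15 - 44 = -29
New sum = old_sum + delta = 89 + (-29) = 60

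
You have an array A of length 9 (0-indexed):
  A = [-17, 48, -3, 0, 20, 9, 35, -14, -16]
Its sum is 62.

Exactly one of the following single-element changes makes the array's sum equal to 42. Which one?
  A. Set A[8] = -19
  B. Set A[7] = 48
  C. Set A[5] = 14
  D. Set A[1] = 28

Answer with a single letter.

Answer: D

Derivation:
Option A: A[8] -16->-19, delta=-3, new_sum=62+(-3)=59
Option B: A[7] -14->48, delta=62, new_sum=62+(62)=124
Option C: A[5] 9->14, delta=5, new_sum=62+(5)=67
Option D: A[1] 48->28, delta=-20, new_sum=62+(-20)=42 <-- matches target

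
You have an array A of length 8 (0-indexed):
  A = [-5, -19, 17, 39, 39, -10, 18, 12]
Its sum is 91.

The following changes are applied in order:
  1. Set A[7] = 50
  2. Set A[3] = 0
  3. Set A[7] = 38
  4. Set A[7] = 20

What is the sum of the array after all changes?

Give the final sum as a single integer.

Initial sum: 91
Change 1: A[7] 12 -> 50, delta = 38, sum = 129
Change 2: A[3] 39 -> 0, delta = -39, sum = 90
Change 3: A[7] 50 -> 38, delta = -12, sum = 78
Change 4: A[7] 38 -> 20, delta = -18, sum = 60

Answer: 60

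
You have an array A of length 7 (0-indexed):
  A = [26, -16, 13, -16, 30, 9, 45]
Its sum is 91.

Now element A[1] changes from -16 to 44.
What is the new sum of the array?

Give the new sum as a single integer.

Answer: 151

Derivation:
Old value at index 1: -16
New value at index 1: 44
Delta = 44 - -16 = 60
New sum = old_sum + delta = 91 + (60) = 151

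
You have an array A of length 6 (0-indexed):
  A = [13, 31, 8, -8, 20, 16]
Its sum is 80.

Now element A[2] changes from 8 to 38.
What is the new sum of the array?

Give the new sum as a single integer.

Answer: 110

Derivation:
Old value at index 2: 8
New value at index 2: 38
Delta = 38 - 8 = 30
New sum = old_sum + delta = 80 + (30) = 110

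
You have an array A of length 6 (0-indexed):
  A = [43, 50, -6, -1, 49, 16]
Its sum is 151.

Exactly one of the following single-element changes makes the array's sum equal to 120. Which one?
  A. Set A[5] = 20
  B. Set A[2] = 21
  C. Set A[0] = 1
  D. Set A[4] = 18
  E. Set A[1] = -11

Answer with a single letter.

Option A: A[5] 16->20, delta=4, new_sum=151+(4)=155
Option B: A[2] -6->21, delta=27, new_sum=151+(27)=178
Option C: A[0] 43->1, delta=-42, new_sum=151+(-42)=109
Option D: A[4] 49->18, delta=-31, new_sum=151+(-31)=120 <-- matches target
Option E: A[1] 50->-11, delta=-61, new_sum=151+(-61)=90

Answer: D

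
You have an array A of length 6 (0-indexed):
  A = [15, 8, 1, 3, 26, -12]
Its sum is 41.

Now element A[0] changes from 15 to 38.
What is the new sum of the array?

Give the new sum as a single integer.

Answer: 64

Derivation:
Old value at index 0: 15
New value at index 0: 38
Delta = 38 - 15 = 23
New sum = old_sum + delta = 41 + (23) = 64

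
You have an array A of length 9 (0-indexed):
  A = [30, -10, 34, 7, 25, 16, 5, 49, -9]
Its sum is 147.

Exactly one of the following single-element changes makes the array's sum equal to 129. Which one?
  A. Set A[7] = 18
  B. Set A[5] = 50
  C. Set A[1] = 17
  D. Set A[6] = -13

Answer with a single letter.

Option A: A[7] 49->18, delta=-31, new_sum=147+(-31)=116
Option B: A[5] 16->50, delta=34, new_sum=147+(34)=181
Option C: A[1] -10->17, delta=27, new_sum=147+(27)=174
Option D: A[6] 5->-13, delta=-18, new_sum=147+(-18)=129 <-- matches target

Answer: D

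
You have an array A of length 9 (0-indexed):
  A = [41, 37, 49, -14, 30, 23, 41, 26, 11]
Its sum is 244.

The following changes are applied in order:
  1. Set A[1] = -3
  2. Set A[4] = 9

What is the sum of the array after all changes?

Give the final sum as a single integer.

Initial sum: 244
Change 1: A[1] 37 -> -3, delta = -40, sum = 204
Change 2: A[4] 30 -> 9, delta = -21, sum = 183

Answer: 183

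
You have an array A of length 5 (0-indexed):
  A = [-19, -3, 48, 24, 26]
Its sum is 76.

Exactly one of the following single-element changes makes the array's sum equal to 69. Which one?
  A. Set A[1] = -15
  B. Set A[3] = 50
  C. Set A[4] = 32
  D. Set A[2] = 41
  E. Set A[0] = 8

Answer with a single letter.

Option A: A[1] -3->-15, delta=-12, new_sum=76+(-12)=64
Option B: A[3] 24->50, delta=26, new_sum=76+(26)=102
Option C: A[4] 26->32, delta=6, new_sum=76+(6)=82
Option D: A[2] 48->41, delta=-7, new_sum=76+(-7)=69 <-- matches target
Option E: A[0] -19->8, delta=27, new_sum=76+(27)=103

Answer: D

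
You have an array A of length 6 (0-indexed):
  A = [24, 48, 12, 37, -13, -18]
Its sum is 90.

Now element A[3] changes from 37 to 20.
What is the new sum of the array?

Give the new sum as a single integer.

Answer: 73

Derivation:
Old value at index 3: 37
New value at index 3: 20
Delta = 20 - 37 = -17
New sum = old_sum + delta = 90 + (-17) = 73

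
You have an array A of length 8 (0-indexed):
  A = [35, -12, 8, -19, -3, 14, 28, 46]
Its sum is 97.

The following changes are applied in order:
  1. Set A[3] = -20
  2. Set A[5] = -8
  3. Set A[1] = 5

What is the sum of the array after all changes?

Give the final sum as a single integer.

Answer: 91

Derivation:
Initial sum: 97
Change 1: A[3] -19 -> -20, delta = -1, sum = 96
Change 2: A[5] 14 -> -8, delta = -22, sum = 74
Change 3: A[1] -12 -> 5, delta = 17, sum = 91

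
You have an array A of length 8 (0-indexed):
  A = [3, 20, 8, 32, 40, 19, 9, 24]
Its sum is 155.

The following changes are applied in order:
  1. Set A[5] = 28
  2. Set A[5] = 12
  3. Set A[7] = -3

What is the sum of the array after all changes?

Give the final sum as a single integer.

Initial sum: 155
Change 1: A[5] 19 -> 28, delta = 9, sum = 164
Change 2: A[5] 28 -> 12, delta = -16, sum = 148
Change 3: A[7] 24 -> -3, delta = -27, sum = 121

Answer: 121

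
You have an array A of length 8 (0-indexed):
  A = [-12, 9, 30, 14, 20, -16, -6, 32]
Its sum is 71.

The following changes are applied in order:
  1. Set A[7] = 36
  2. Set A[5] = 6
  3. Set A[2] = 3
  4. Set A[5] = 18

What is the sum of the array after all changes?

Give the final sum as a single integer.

Initial sum: 71
Change 1: A[7] 32 -> 36, delta = 4, sum = 75
Change 2: A[5] -16 -> 6, delta = 22, sum = 97
Change 3: A[2] 30 -> 3, delta = -27, sum = 70
Change 4: A[5] 6 -> 18, delta = 12, sum = 82

Answer: 82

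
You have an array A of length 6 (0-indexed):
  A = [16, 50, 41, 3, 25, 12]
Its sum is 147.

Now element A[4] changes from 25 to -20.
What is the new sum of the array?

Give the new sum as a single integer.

Answer: 102

Derivation:
Old value at index 4: 25
New value at index 4: -20
Delta = -20 - 25 = -45
New sum = old_sum + delta = 147 + (-45) = 102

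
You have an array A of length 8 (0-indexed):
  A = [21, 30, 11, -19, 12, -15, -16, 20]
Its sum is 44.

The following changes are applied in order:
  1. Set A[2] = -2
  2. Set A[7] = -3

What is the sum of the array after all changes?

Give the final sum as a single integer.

Initial sum: 44
Change 1: A[2] 11 -> -2, delta = -13, sum = 31
Change 2: A[7] 20 -> -3, delta = -23, sum = 8

Answer: 8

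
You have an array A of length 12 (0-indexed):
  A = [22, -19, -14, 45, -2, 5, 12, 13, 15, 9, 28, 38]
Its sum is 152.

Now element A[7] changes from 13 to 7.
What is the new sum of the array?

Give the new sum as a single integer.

Old value at index 7: 13
New value at index 7: 7
Delta = 7 - 13 = -6
New sum = old_sum + delta = 152 + (-6) = 146

Answer: 146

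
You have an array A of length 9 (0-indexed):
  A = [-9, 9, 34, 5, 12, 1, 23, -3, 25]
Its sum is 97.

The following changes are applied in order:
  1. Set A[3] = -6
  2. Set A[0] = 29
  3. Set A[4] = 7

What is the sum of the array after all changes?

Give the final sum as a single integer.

Initial sum: 97
Change 1: A[3] 5 -> -6, delta = -11, sum = 86
Change 2: A[0] -9 -> 29, delta = 38, sum = 124
Change 3: A[4] 12 -> 7, delta = -5, sum = 119

Answer: 119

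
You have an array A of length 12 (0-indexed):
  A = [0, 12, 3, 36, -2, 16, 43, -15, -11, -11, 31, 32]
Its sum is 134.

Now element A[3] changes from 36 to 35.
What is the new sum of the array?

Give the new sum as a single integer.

Answer: 133

Derivation:
Old value at index 3: 36
New value at index 3: 35
Delta = 35 - 36 = -1
New sum = old_sum + delta = 134 + (-1) = 133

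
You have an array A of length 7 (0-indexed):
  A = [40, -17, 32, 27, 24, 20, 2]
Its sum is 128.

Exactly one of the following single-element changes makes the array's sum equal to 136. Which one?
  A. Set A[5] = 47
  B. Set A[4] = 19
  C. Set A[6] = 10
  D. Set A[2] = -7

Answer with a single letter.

Answer: C

Derivation:
Option A: A[5] 20->47, delta=27, new_sum=128+(27)=155
Option B: A[4] 24->19, delta=-5, new_sum=128+(-5)=123
Option C: A[6] 2->10, delta=8, new_sum=128+(8)=136 <-- matches target
Option D: A[2] 32->-7, delta=-39, new_sum=128+(-39)=89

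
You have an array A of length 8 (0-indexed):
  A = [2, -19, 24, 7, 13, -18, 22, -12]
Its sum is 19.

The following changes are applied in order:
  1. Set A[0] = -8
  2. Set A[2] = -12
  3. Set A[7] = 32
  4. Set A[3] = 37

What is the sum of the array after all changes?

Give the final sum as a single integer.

Answer: 47

Derivation:
Initial sum: 19
Change 1: A[0] 2 -> -8, delta = -10, sum = 9
Change 2: A[2] 24 -> -12, delta = -36, sum = -27
Change 3: A[7] -12 -> 32, delta = 44, sum = 17
Change 4: A[3] 7 -> 37, delta = 30, sum = 47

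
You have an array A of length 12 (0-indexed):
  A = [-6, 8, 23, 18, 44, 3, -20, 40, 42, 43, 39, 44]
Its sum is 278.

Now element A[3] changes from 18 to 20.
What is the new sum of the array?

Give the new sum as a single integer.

Old value at index 3: 18
New value at index 3: 20
Delta = 20 - 18 = 2
New sum = old_sum + delta = 278 + (2) = 280

Answer: 280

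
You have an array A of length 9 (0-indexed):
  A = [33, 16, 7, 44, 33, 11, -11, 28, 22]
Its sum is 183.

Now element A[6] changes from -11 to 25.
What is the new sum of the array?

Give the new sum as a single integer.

Old value at index 6: -11
New value at index 6: 25
Delta = 25 - -11 = 36
New sum = old_sum + delta = 183 + (36) = 219

Answer: 219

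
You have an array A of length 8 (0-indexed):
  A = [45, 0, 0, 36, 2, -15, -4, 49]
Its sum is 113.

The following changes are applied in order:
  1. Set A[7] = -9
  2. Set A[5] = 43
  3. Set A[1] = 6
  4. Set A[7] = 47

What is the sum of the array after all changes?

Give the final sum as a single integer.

Initial sum: 113
Change 1: A[7] 49 -> -9, delta = -58, sum = 55
Change 2: A[5] -15 -> 43, delta = 58, sum = 113
Change 3: A[1] 0 -> 6, delta = 6, sum = 119
Change 4: A[7] -9 -> 47, delta = 56, sum = 175

Answer: 175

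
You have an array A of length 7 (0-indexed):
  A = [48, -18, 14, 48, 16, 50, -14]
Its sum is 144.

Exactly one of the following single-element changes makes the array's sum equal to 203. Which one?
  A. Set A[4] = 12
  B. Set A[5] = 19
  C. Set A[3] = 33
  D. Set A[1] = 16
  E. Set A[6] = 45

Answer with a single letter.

Answer: E

Derivation:
Option A: A[4] 16->12, delta=-4, new_sum=144+(-4)=140
Option B: A[5] 50->19, delta=-31, new_sum=144+(-31)=113
Option C: A[3] 48->33, delta=-15, new_sum=144+(-15)=129
Option D: A[1] -18->16, delta=34, new_sum=144+(34)=178
Option E: A[6] -14->45, delta=59, new_sum=144+(59)=203 <-- matches target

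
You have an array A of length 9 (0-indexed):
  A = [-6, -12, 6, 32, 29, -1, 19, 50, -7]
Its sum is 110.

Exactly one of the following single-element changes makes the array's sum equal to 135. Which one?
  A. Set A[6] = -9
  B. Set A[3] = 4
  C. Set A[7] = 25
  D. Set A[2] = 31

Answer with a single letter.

Answer: D

Derivation:
Option A: A[6] 19->-9, delta=-28, new_sum=110+(-28)=82
Option B: A[3] 32->4, delta=-28, new_sum=110+(-28)=82
Option C: A[7] 50->25, delta=-25, new_sum=110+(-25)=85
Option D: A[2] 6->31, delta=25, new_sum=110+(25)=135 <-- matches target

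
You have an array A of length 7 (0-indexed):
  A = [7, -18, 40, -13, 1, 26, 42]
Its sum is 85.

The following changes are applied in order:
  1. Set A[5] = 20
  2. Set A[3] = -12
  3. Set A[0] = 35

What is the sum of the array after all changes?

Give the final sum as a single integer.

Initial sum: 85
Change 1: A[5] 26 -> 20, delta = -6, sum = 79
Change 2: A[3] -13 -> -12, delta = 1, sum = 80
Change 3: A[0] 7 -> 35, delta = 28, sum = 108

Answer: 108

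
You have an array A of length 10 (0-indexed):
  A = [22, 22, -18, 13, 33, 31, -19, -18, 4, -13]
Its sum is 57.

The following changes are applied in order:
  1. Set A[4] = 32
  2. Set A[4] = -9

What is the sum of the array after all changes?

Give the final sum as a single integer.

Initial sum: 57
Change 1: A[4] 33 -> 32, delta = -1, sum = 56
Change 2: A[4] 32 -> -9, delta = -41, sum = 15

Answer: 15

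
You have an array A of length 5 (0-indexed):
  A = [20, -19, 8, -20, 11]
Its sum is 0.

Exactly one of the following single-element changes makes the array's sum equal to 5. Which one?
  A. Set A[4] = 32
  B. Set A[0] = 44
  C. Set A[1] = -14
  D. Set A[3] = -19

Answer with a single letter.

Option A: A[4] 11->32, delta=21, new_sum=0+(21)=21
Option B: A[0] 20->44, delta=24, new_sum=0+(24)=24
Option C: A[1] -19->-14, delta=5, new_sum=0+(5)=5 <-- matches target
Option D: A[3] -20->-19, delta=1, new_sum=0+(1)=1

Answer: C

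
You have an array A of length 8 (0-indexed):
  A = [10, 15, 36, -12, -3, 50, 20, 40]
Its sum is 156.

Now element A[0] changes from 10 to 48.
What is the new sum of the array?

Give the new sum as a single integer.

Answer: 194

Derivation:
Old value at index 0: 10
New value at index 0: 48
Delta = 48 - 10 = 38
New sum = old_sum + delta = 156 + (38) = 194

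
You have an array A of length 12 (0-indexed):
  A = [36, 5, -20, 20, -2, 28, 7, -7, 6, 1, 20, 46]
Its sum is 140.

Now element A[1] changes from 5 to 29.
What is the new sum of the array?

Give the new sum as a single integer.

Old value at index 1: 5
New value at index 1: 29
Delta = 29 - 5 = 24
New sum = old_sum + delta = 140 + (24) = 164

Answer: 164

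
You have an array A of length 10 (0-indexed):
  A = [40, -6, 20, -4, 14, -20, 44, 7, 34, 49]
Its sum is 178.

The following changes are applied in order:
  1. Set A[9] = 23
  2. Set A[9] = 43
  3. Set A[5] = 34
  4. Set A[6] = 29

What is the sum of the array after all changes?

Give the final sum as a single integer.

Initial sum: 178
Change 1: A[9] 49 -> 23, delta = -26, sum = 152
Change 2: A[9] 23 -> 43, delta = 20, sum = 172
Change 3: A[5] -20 -> 34, delta = 54, sum = 226
Change 4: A[6] 44 -> 29, delta = -15, sum = 211

Answer: 211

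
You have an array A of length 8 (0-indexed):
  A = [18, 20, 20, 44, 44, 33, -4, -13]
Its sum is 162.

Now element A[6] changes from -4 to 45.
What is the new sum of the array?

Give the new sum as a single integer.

Old value at index 6: -4
New value at index 6: 45
Delta = 45 - -4 = 49
New sum = old_sum + delta = 162 + (49) = 211

Answer: 211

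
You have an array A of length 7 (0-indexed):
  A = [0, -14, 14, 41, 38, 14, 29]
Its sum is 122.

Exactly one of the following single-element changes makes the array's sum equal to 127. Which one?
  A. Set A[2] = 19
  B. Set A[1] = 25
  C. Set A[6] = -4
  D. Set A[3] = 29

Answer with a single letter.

Option A: A[2] 14->19, delta=5, new_sum=122+(5)=127 <-- matches target
Option B: A[1] -14->25, delta=39, new_sum=122+(39)=161
Option C: A[6] 29->-4, delta=-33, new_sum=122+(-33)=89
Option D: A[3] 41->29, delta=-12, new_sum=122+(-12)=110

Answer: A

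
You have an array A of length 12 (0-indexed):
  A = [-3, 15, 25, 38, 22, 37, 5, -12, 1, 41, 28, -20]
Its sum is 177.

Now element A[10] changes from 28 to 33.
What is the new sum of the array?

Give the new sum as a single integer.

Old value at index 10: 28
New value at index 10: 33
Delta = 33 - 28 = 5
New sum = old_sum + delta = 177 + (5) = 182

Answer: 182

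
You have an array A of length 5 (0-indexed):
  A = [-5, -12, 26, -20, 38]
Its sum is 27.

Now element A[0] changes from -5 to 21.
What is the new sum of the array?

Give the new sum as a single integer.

Answer: 53

Derivation:
Old value at index 0: -5
New value at index 0: 21
Delta = 21 - -5 = 26
New sum = old_sum + delta = 27 + (26) = 53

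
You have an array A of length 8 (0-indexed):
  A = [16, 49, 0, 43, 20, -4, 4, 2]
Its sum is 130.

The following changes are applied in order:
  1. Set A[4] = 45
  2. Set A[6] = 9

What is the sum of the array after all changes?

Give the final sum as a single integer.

Answer: 160

Derivation:
Initial sum: 130
Change 1: A[4] 20 -> 45, delta = 25, sum = 155
Change 2: A[6] 4 -> 9, delta = 5, sum = 160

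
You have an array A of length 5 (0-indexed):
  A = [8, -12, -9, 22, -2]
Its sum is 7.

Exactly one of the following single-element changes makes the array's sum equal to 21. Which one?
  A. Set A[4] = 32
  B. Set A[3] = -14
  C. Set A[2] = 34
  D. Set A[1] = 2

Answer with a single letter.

Answer: D

Derivation:
Option A: A[4] -2->32, delta=34, new_sum=7+(34)=41
Option B: A[3] 22->-14, delta=-36, new_sum=7+(-36)=-29
Option C: A[2] -9->34, delta=43, new_sum=7+(43)=50
Option D: A[1] -12->2, delta=14, new_sum=7+(14)=21 <-- matches target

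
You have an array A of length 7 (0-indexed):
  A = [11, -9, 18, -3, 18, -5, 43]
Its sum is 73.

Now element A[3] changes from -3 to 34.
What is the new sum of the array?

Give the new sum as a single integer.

Answer: 110

Derivation:
Old value at index 3: -3
New value at index 3: 34
Delta = 34 - -3 = 37
New sum = old_sum + delta = 73 + (37) = 110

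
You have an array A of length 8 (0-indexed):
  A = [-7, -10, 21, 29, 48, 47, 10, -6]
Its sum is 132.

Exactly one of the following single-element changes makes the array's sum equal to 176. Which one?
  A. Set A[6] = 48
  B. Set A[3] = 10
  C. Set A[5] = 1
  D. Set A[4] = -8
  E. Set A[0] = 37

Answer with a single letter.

Answer: E

Derivation:
Option A: A[6] 10->48, delta=38, new_sum=132+(38)=170
Option B: A[3] 29->10, delta=-19, new_sum=132+(-19)=113
Option C: A[5] 47->1, delta=-46, new_sum=132+(-46)=86
Option D: A[4] 48->-8, delta=-56, new_sum=132+(-56)=76
Option E: A[0] -7->37, delta=44, new_sum=132+(44)=176 <-- matches target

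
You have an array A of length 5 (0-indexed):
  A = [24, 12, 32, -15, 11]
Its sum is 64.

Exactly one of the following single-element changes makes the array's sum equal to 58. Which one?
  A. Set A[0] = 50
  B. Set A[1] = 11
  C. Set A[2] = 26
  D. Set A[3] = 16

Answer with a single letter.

Option A: A[0] 24->50, delta=26, new_sum=64+(26)=90
Option B: A[1] 12->11, delta=-1, new_sum=64+(-1)=63
Option C: A[2] 32->26, delta=-6, new_sum=64+(-6)=58 <-- matches target
Option D: A[3] -15->16, delta=31, new_sum=64+(31)=95

Answer: C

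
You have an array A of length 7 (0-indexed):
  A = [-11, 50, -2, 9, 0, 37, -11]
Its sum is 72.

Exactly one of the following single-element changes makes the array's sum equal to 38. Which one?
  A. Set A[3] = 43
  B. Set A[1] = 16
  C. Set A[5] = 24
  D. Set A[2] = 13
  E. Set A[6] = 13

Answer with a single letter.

Option A: A[3] 9->43, delta=34, new_sum=72+(34)=106
Option B: A[1] 50->16, delta=-34, new_sum=72+(-34)=38 <-- matches target
Option C: A[5] 37->24, delta=-13, new_sum=72+(-13)=59
Option D: A[2] -2->13, delta=15, new_sum=72+(15)=87
Option E: A[6] -11->13, delta=24, new_sum=72+(24)=96

Answer: B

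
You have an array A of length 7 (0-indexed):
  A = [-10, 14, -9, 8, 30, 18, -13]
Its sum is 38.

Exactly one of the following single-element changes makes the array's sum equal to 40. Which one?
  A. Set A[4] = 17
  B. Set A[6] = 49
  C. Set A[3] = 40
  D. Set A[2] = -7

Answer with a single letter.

Option A: A[4] 30->17, delta=-13, new_sum=38+(-13)=25
Option B: A[6] -13->49, delta=62, new_sum=38+(62)=100
Option C: A[3] 8->40, delta=32, new_sum=38+(32)=70
Option D: A[2] -9->-7, delta=2, new_sum=38+(2)=40 <-- matches target

Answer: D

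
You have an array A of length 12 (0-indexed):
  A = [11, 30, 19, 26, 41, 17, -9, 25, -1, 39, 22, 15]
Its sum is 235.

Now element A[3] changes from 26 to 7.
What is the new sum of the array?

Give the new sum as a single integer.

Old value at index 3: 26
New value at index 3: 7
Delta = 7 - 26 = -19
New sum = old_sum + delta = 235 + (-19) = 216

Answer: 216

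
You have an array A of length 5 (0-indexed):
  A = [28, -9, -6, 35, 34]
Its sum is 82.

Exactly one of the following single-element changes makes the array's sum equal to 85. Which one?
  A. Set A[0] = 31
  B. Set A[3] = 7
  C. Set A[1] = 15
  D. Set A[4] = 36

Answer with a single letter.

Option A: A[0] 28->31, delta=3, new_sum=82+(3)=85 <-- matches target
Option B: A[3] 35->7, delta=-28, new_sum=82+(-28)=54
Option C: A[1] -9->15, delta=24, new_sum=82+(24)=106
Option D: A[4] 34->36, delta=2, new_sum=82+(2)=84

Answer: A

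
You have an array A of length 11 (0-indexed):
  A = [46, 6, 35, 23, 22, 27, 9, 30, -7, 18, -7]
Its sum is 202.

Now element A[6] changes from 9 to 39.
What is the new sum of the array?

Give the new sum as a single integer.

Old value at index 6: 9
New value at index 6: 39
Delta = 39 - 9 = 30
New sum = old_sum + delta = 202 + (30) = 232

Answer: 232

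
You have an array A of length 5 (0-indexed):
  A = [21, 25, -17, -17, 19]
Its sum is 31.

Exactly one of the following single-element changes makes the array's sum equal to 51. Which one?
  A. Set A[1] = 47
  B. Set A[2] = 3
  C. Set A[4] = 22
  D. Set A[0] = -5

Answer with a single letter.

Option A: A[1] 25->47, delta=22, new_sum=31+(22)=53
Option B: A[2] -17->3, delta=20, new_sum=31+(20)=51 <-- matches target
Option C: A[4] 19->22, delta=3, new_sum=31+(3)=34
Option D: A[0] 21->-5, delta=-26, new_sum=31+(-26)=5

Answer: B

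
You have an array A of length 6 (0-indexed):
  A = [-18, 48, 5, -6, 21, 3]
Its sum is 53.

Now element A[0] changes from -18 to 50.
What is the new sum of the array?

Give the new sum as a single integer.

Answer: 121

Derivation:
Old value at index 0: -18
New value at index 0: 50
Delta = 50 - -18 = 68
New sum = old_sum + delta = 53 + (68) = 121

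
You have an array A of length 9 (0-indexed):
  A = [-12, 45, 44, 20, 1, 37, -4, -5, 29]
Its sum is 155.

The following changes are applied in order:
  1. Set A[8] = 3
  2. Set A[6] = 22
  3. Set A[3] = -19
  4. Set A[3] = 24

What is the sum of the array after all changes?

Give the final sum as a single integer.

Initial sum: 155
Change 1: A[8] 29 -> 3, delta = -26, sum = 129
Change 2: A[6] -4 -> 22, delta = 26, sum = 155
Change 3: A[3] 20 -> -19, delta = -39, sum = 116
Change 4: A[3] -19 -> 24, delta = 43, sum = 159

Answer: 159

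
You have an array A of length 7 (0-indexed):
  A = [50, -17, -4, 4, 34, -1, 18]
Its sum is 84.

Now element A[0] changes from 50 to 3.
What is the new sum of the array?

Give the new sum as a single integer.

Old value at index 0: 50
New value at index 0: 3
Delta = 3 - 50 = -47
New sum = old_sum + delta = 84 + (-47) = 37

Answer: 37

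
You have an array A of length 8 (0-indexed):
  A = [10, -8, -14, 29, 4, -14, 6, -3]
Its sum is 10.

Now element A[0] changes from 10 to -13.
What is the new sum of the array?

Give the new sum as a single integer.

Old value at index 0: 10
New value at index 0: -13
Delta = -13 - 10 = -23
New sum = old_sum + delta = 10 + (-23) = -13

Answer: -13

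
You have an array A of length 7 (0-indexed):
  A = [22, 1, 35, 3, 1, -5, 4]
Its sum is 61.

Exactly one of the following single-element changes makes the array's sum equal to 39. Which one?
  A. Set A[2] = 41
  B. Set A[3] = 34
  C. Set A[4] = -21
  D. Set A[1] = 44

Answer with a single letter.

Answer: C

Derivation:
Option A: A[2] 35->41, delta=6, new_sum=61+(6)=67
Option B: A[3] 3->34, delta=31, new_sum=61+(31)=92
Option C: A[4] 1->-21, delta=-22, new_sum=61+(-22)=39 <-- matches target
Option D: A[1] 1->44, delta=43, new_sum=61+(43)=104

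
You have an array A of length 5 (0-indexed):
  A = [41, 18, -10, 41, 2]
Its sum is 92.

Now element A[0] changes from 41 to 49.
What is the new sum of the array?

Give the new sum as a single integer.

Answer: 100

Derivation:
Old value at index 0: 41
New value at index 0: 49
Delta = 49 - 41 = 8
New sum = old_sum + delta = 92 + (8) = 100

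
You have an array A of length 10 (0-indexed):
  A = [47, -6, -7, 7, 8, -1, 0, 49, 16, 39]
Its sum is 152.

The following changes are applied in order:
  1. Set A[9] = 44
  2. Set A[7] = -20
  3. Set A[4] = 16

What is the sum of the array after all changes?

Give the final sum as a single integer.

Answer: 96

Derivation:
Initial sum: 152
Change 1: A[9] 39 -> 44, delta = 5, sum = 157
Change 2: A[7] 49 -> -20, delta = -69, sum = 88
Change 3: A[4] 8 -> 16, delta = 8, sum = 96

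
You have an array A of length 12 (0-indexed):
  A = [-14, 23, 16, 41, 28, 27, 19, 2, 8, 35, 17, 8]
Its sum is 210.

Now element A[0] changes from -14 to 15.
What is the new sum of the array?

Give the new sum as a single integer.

Old value at index 0: -14
New value at index 0: 15
Delta = 15 - -14 = 29
New sum = old_sum + delta = 210 + (29) = 239

Answer: 239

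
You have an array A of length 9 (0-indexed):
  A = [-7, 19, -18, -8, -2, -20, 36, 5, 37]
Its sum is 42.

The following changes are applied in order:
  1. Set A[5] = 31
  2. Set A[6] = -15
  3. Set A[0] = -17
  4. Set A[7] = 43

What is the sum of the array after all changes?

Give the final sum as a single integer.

Initial sum: 42
Change 1: A[5] -20 -> 31, delta = 51, sum = 93
Change 2: A[6] 36 -> -15, delta = -51, sum = 42
Change 3: A[0] -7 -> -17, delta = -10, sum = 32
Change 4: A[7] 5 -> 43, delta = 38, sum = 70

Answer: 70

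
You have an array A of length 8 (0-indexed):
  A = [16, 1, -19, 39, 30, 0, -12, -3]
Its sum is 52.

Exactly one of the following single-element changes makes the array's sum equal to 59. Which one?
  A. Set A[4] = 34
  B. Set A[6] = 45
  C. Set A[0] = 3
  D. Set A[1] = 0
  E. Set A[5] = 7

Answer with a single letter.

Answer: E

Derivation:
Option A: A[4] 30->34, delta=4, new_sum=52+(4)=56
Option B: A[6] -12->45, delta=57, new_sum=52+(57)=109
Option C: A[0] 16->3, delta=-13, new_sum=52+(-13)=39
Option D: A[1] 1->0, delta=-1, new_sum=52+(-1)=51
Option E: A[5] 0->7, delta=7, new_sum=52+(7)=59 <-- matches target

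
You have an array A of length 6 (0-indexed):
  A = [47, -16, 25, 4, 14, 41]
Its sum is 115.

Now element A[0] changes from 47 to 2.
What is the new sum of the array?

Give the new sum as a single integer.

Answer: 70

Derivation:
Old value at index 0: 47
New value at index 0: 2
Delta = 2 - 47 = -45
New sum = old_sum + delta = 115 + (-45) = 70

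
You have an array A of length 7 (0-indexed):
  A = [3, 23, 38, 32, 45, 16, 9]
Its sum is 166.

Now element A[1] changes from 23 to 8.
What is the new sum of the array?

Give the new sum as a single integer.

Answer: 151

Derivation:
Old value at index 1: 23
New value at index 1: 8
Delta = 8 - 23 = -15
New sum = old_sum + delta = 166 + (-15) = 151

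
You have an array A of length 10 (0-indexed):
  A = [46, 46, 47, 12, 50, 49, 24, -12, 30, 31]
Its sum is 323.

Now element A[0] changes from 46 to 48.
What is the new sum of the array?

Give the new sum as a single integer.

Answer: 325

Derivation:
Old value at index 0: 46
New value at index 0: 48
Delta = 48 - 46 = 2
New sum = old_sum + delta = 323 + (2) = 325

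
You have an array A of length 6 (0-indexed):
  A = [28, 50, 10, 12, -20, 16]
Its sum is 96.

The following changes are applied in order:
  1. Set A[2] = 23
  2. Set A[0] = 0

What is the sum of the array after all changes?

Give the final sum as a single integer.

Initial sum: 96
Change 1: A[2] 10 -> 23, delta = 13, sum = 109
Change 2: A[0] 28 -> 0, delta = -28, sum = 81

Answer: 81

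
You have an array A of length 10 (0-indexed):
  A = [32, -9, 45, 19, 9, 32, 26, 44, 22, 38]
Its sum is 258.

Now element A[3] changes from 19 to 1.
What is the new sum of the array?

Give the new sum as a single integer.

Answer: 240

Derivation:
Old value at index 3: 19
New value at index 3: 1
Delta = 1 - 19 = -18
New sum = old_sum + delta = 258 + (-18) = 240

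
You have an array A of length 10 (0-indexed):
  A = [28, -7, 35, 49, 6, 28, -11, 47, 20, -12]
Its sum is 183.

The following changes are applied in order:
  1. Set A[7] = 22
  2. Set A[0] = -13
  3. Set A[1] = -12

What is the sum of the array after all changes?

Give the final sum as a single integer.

Initial sum: 183
Change 1: A[7] 47 -> 22, delta = -25, sum = 158
Change 2: A[0] 28 -> -13, delta = -41, sum = 117
Change 3: A[1] -7 -> -12, delta = -5, sum = 112

Answer: 112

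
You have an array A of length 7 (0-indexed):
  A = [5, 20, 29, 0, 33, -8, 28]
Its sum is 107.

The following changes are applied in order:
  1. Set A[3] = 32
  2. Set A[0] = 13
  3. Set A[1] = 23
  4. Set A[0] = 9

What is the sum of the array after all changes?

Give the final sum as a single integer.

Answer: 146

Derivation:
Initial sum: 107
Change 1: A[3] 0 -> 32, delta = 32, sum = 139
Change 2: A[0] 5 -> 13, delta = 8, sum = 147
Change 3: A[1] 20 -> 23, delta = 3, sum = 150
Change 4: A[0] 13 -> 9, delta = -4, sum = 146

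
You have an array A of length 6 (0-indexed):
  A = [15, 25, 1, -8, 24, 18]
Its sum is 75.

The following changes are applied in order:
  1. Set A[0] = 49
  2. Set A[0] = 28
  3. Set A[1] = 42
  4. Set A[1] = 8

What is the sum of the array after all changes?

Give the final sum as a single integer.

Answer: 71

Derivation:
Initial sum: 75
Change 1: A[0] 15 -> 49, delta = 34, sum = 109
Change 2: A[0] 49 -> 28, delta = -21, sum = 88
Change 3: A[1] 25 -> 42, delta = 17, sum = 105
Change 4: A[1] 42 -> 8, delta = -34, sum = 71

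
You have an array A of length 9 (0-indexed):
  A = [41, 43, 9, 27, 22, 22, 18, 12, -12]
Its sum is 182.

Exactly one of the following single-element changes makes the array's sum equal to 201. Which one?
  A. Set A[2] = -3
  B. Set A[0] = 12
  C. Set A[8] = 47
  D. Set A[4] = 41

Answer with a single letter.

Option A: A[2] 9->-3, delta=-12, new_sum=182+(-12)=170
Option B: A[0] 41->12, delta=-29, new_sum=182+(-29)=153
Option C: A[8] -12->47, delta=59, new_sum=182+(59)=241
Option D: A[4] 22->41, delta=19, new_sum=182+(19)=201 <-- matches target

Answer: D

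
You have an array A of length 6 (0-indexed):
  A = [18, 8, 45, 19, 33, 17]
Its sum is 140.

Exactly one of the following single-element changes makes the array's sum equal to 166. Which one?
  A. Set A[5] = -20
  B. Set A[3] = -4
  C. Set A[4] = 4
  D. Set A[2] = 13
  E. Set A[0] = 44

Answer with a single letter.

Option A: A[5] 17->-20, delta=-37, new_sum=140+(-37)=103
Option B: A[3] 19->-4, delta=-23, new_sum=140+(-23)=117
Option C: A[4] 33->4, delta=-29, new_sum=140+(-29)=111
Option D: A[2] 45->13, delta=-32, new_sum=140+(-32)=108
Option E: A[0] 18->44, delta=26, new_sum=140+(26)=166 <-- matches target

Answer: E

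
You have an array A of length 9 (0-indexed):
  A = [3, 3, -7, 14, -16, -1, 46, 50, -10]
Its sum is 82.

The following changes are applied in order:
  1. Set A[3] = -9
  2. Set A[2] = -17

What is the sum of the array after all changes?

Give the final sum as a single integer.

Answer: 49

Derivation:
Initial sum: 82
Change 1: A[3] 14 -> -9, delta = -23, sum = 59
Change 2: A[2] -7 -> -17, delta = -10, sum = 49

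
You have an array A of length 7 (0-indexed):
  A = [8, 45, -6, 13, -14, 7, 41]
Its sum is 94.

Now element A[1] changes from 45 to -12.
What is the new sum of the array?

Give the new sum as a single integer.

Old value at index 1: 45
New value at index 1: -12
Delta = -12 - 45 = -57
New sum = old_sum + delta = 94 + (-57) = 37

Answer: 37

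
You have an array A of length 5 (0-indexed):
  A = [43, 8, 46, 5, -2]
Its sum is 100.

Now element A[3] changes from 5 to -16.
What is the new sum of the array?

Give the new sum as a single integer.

Answer: 79

Derivation:
Old value at index 3: 5
New value at index 3: -16
Delta = -16 - 5 = -21
New sum = old_sum + delta = 100 + (-21) = 79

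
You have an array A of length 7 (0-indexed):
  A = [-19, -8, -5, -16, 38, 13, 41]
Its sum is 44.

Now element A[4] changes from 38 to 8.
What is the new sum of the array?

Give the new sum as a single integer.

Old value at index 4: 38
New value at index 4: 8
Delta = 8 - 38 = -30
New sum = old_sum + delta = 44 + (-30) = 14

Answer: 14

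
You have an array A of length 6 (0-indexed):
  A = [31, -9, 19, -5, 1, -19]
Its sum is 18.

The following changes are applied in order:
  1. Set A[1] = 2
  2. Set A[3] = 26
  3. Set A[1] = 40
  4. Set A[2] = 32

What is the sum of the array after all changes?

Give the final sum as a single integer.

Answer: 111

Derivation:
Initial sum: 18
Change 1: A[1] -9 -> 2, delta = 11, sum = 29
Change 2: A[3] -5 -> 26, delta = 31, sum = 60
Change 3: A[1] 2 -> 40, delta = 38, sum = 98
Change 4: A[2] 19 -> 32, delta = 13, sum = 111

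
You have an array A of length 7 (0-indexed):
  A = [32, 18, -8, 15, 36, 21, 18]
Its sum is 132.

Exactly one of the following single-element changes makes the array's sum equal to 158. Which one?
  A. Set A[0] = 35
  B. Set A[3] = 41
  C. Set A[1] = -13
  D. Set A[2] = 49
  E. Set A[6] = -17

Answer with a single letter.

Answer: B

Derivation:
Option A: A[0] 32->35, delta=3, new_sum=132+(3)=135
Option B: A[3] 15->41, delta=26, new_sum=132+(26)=158 <-- matches target
Option C: A[1] 18->-13, delta=-31, new_sum=132+(-31)=101
Option D: A[2] -8->49, delta=57, new_sum=132+(57)=189
Option E: A[6] 18->-17, delta=-35, new_sum=132+(-35)=97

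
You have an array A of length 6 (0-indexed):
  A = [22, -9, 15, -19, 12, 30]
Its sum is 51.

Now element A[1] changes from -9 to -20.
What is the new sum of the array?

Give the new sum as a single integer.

Old value at index 1: -9
New value at index 1: -20
Delta = -20 - -9 = -11
New sum = old_sum + delta = 51 + (-11) = 40

Answer: 40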